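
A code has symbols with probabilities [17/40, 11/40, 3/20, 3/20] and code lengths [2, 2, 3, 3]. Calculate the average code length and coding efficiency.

Average length L = Σ p_i × l_i = 2.3000 bits
Entropy H = 1.8579 bits
Efficiency η = H/L × 100% = 80.78%


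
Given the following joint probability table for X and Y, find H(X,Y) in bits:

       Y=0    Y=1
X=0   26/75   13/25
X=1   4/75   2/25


H(X,Y) = -Σ p(x,y) log₂ p(x,y)
  p(0,0)=26/75: -0.3467 × log₂(0.3467) = 0.5298
  p(0,1)=13/25: -0.5200 × log₂(0.5200) = 0.4906
  p(1,0)=4/75: -0.0533 × log₂(0.0533) = 0.2255
  p(1,1)=2/25: -0.0800 × log₂(0.0800) = 0.2915
H(X,Y) = 1.5375 bits


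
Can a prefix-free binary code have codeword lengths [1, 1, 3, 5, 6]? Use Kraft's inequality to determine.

Kraft inequality: Σ 2^(-l_i) ≤ 1 for prefix-free code
Calculating: 2^(-1) + 2^(-1) + 2^(-3) + 2^(-5) + 2^(-6)
= 0.5 + 0.5 + 0.125 + 0.03125 + 0.015625
= 1.1719
Since 1.1719 > 1, prefix-free code does not exist


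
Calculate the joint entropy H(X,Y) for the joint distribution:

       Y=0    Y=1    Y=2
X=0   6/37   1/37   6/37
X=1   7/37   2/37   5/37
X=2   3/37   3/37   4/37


H(X,Y) = -Σ p(x,y) log₂ p(x,y)
  p(0,0)=6/37: -0.1622 × log₂(0.1622) = 0.4256
  p(0,1)=1/37: -0.0270 × log₂(0.0270) = 0.1408
  p(0,2)=6/37: -0.1622 × log₂(0.1622) = 0.4256
  p(1,0)=7/37: -0.1892 × log₂(0.1892) = 0.4545
  p(1,1)=2/37: -0.0541 × log₂(0.0541) = 0.2275
  p(1,2)=5/37: -0.1351 × log₂(0.1351) = 0.3902
  p(2,0)=3/37: -0.0811 × log₂(0.0811) = 0.2939
  p(2,1)=3/37: -0.0811 × log₂(0.0811) = 0.2939
  p(2,2)=4/37: -0.1081 × log₂(0.1081) = 0.3470
H(X,Y) = 2.9989 bits


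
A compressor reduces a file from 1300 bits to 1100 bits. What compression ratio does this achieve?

Compression ratio = Original / Compressed
= 1300 / 1100 = 1.18:1


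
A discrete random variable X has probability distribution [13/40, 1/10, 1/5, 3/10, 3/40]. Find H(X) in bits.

H(X) = -Σ p(x) log₂ p(x)
  -13/40 × log₂(13/40) = 0.5270
  -1/10 × log₂(1/10) = 0.3322
  -1/5 × log₂(1/5) = 0.4644
  -3/10 × log₂(3/10) = 0.5211
  -3/40 × log₂(3/40) = 0.2803
H(X) = 2.1249 bits


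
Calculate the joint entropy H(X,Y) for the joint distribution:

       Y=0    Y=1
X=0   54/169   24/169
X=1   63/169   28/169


H(X,Y) = -Σ p(x,y) log₂ p(x,y)
  p(0,0)=54/169: -0.3195 × log₂(0.3195) = 0.5259
  p(0,1)=24/169: -0.1420 × log₂(0.1420) = 0.3999
  p(1,0)=63/169: -0.3728 × log₂(0.3728) = 0.5307
  p(1,1)=28/169: -0.1657 × log₂(0.1657) = 0.4297
H(X,Y) = 1.8862 bits


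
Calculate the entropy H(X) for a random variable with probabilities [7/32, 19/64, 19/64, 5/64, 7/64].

H(X) = -Σ p(x) log₂ p(x)
  -7/32 × log₂(7/32) = 0.4796
  -19/64 × log₂(19/64) = 0.5201
  -19/64 × log₂(19/64) = 0.5201
  -5/64 × log₂(5/64) = 0.2873
  -7/64 × log₂(7/64) = 0.3492
H(X) = 2.1565 bits


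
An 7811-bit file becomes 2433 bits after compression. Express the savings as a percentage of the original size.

Space savings = (1 - Compressed/Original) × 100%
= (1 - 2433/7811) × 100%
= 68.85%


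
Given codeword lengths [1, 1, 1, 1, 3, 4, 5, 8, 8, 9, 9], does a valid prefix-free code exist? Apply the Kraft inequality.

Kraft inequality: Σ 2^(-l_i) ≤ 1 for prefix-free code
Calculating: 2^(-1) + 2^(-1) + 2^(-1) + 2^(-1) + 2^(-3) + 2^(-4) + 2^(-5) + 2^(-8) + 2^(-8) + 2^(-9) + 2^(-9)
= 0.5 + 0.5 + 0.5 + 0.5 + 0.125 + 0.0625 + 0.03125 + 0.00390625 + 0.00390625 + 0.001953125 + 0.001953125
= 2.2305
Since 2.2305 > 1, prefix-free code does not exist


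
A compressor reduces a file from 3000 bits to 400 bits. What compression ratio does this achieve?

Compression ratio = Original / Compressed
= 3000 / 400 = 7.50:1


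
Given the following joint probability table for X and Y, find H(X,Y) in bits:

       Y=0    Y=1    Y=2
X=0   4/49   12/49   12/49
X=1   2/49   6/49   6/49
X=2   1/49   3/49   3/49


H(X,Y) = -Σ p(x,y) log₂ p(x,y)
  p(0,0)=4/49: -0.0816 × log₂(0.0816) = 0.2951
  p(0,1)=12/49: -0.2449 × log₂(0.2449) = 0.4971
  p(0,2)=12/49: -0.2449 × log₂(0.2449) = 0.4971
  p(1,0)=2/49: -0.0408 × log₂(0.0408) = 0.1884
  p(1,1)=6/49: -0.1224 × log₂(0.1224) = 0.3710
  p(1,2)=6/49: -0.1224 × log₂(0.1224) = 0.3710
  p(2,0)=1/49: -0.0204 × log₂(0.0204) = 0.1146
  p(2,1)=3/49: -0.0612 × log₂(0.0612) = 0.2467
  p(2,2)=3/49: -0.0612 × log₂(0.0612) = 0.2467
H(X,Y) = 2.8276 bits


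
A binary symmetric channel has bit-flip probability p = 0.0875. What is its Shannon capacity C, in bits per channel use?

For BSC with error probability p:
C = 1 - H(p) where H(p) is binary entropy
H(0.0875) = -0.0875 × log₂(0.0875) - 0.9125 × log₂(0.9125)
H(p) = 0.4281
C = 1 - 0.4281 = 0.5719 bits/use


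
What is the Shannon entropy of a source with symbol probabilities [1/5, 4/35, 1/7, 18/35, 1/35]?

H(X) = -Σ p(x) log₂ p(x)
  -1/5 × log₂(1/5) = 0.4644
  -4/35 × log₂(4/35) = 0.3576
  -1/7 × log₂(1/7) = 0.4011
  -18/35 × log₂(18/35) = 0.4934
  -1/35 × log₂(1/35) = 0.1466
H(X) = 1.8630 bits


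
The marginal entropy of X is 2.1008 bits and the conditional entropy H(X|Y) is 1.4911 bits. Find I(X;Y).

I(X;Y) = H(X) - H(X|Y)
I(X;Y) = 2.1008 - 1.4911 = 0.6097 bits


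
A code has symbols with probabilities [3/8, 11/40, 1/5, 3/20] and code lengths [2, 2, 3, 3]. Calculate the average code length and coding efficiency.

Average length L = Σ p_i × l_i = 2.3500 bits
Entropy H = 1.9178 bits
Efficiency η = H/L × 100% = 81.61%


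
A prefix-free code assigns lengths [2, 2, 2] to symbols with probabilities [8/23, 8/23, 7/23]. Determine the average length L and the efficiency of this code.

Average length L = Σ p_i × l_i = 2.0000 bits
Entropy H = 1.5822 bits
Efficiency η = H/L × 100% = 79.11%


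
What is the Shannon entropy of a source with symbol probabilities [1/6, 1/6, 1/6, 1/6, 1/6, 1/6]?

H(X) = -Σ p(x) log₂ p(x)
  -1/6 × log₂(1/6) = 0.4308
  -1/6 × log₂(1/6) = 0.4308
  -1/6 × log₂(1/6) = 0.4308
  -1/6 × log₂(1/6) = 0.4308
  -1/6 × log₂(1/6) = 0.4308
  -1/6 × log₂(1/6) = 0.4308
H(X) = 2.5850 bits


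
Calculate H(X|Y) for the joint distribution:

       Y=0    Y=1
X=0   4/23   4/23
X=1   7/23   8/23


H(X|Y) = Σ_y p(y) H(X|Y=y)
  p(Y=0) = 11/23, H(X|Y=0) = 0.9457
  p(Y=1) = 12/23, H(X|Y=1) = 0.9183
H(X|Y) = 0.4783×0.9457 + 0.5217×0.9183 = 0.9314 bits


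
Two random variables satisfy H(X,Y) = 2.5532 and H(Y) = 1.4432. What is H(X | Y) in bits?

Chain rule: H(X,Y) = H(X|Y) + H(Y)
H(X|Y) = H(X,Y) - H(Y) = 2.5532 - 1.4432 = 1.11 bits


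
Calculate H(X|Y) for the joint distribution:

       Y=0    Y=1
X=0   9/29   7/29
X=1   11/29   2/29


H(X|Y) = Σ_y p(y) H(X|Y=y)
  p(Y=0) = 20/29, H(X|Y=0) = 0.9928
  p(Y=1) = 9/29, H(X|Y=1) = 0.7642
H(X|Y) = 0.6897×0.9928 + 0.3103×0.7642 = 0.9218 bits


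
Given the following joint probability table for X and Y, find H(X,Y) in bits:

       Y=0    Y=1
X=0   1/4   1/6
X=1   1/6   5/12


H(X,Y) = -Σ p(x,y) log₂ p(x,y)
  p(0,0)=1/4: -0.2500 × log₂(0.2500) = 0.5000
  p(0,1)=1/6: -0.1667 × log₂(0.1667) = 0.4308
  p(1,0)=1/6: -0.1667 × log₂(0.1667) = 0.4308
  p(1,1)=5/12: -0.4167 × log₂(0.4167) = 0.5263
H(X,Y) = 1.8879 bits


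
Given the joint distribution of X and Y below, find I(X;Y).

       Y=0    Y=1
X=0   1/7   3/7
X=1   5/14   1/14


H(X) = 0.9852, H(Y) = 1.0000, H(X,Y) = 1.7274
I(X;Y) = H(X) + H(Y) - H(X,Y) = 0.2578 bits


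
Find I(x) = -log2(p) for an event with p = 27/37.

Information content I(x) = -log₂(p(x))
I = -log₂(27/37) = -log₂(0.7297)
I = 0.4546 bits


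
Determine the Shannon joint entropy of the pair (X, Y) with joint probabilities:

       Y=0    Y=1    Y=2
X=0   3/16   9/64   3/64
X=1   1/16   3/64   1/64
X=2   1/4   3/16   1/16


H(X,Y) = -Σ p(x,y) log₂ p(x,y)
  p(0,0)=3/16: -0.1875 × log₂(0.1875) = 0.4528
  p(0,1)=9/64: -0.1406 × log₂(0.1406) = 0.3980
  p(0,2)=3/64: -0.0469 × log₂(0.0469) = 0.2070
  p(1,0)=1/16: -0.0625 × log₂(0.0625) = 0.2500
  p(1,1)=3/64: -0.0469 × log₂(0.0469) = 0.2070
  p(1,2)=1/64: -0.0156 × log₂(0.0156) = 0.0938
  p(2,0)=1/4: -0.2500 × log₂(0.2500) = 0.5000
  p(2,1)=3/16: -0.1875 × log₂(0.1875) = 0.4528
  p(2,2)=1/16: -0.0625 × log₂(0.0625) = 0.2500
H(X,Y) = 2.8113 bits


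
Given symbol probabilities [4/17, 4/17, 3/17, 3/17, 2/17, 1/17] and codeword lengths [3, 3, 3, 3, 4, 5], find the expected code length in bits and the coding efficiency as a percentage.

Average length L = Σ p_i × l_i = 3.2353 bits
Entropy H = 2.4692 bits
Efficiency η = H/L × 100% = 76.32%


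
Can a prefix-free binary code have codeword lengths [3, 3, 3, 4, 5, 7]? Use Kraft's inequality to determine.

Kraft inequality: Σ 2^(-l_i) ≤ 1 for prefix-free code
Calculating: 2^(-3) + 2^(-3) + 2^(-3) + 2^(-4) + 2^(-5) + 2^(-7)
= 0.125 + 0.125 + 0.125 + 0.0625 + 0.03125 + 0.0078125
= 0.4766
Since 0.4766 ≤ 1, prefix-free code exists


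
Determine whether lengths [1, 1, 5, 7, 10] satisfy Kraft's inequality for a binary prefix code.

Kraft inequality: Σ 2^(-l_i) ≤ 1 for prefix-free code
Calculating: 2^(-1) + 2^(-1) + 2^(-5) + 2^(-7) + 2^(-10)
= 0.5 + 0.5 + 0.03125 + 0.0078125 + 0.0009765625
= 1.0400
Since 1.0400 > 1, prefix-free code does not exist


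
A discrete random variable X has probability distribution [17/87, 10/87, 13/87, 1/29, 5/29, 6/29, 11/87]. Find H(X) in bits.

H(X) = -Σ p(x) log₂ p(x)
  -17/87 × log₂(17/87) = 0.4603
  -10/87 × log₂(10/87) = 0.3587
  -13/87 × log₂(13/87) = 0.4098
  -1/29 × log₂(1/29) = 0.1675
  -5/29 × log₂(5/29) = 0.4373
  -6/29 × log₂(6/29) = 0.4703
  -11/87 × log₂(11/87) = 0.3772
H(X) = 2.6811 bits


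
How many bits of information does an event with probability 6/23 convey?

Information content I(x) = -log₂(p(x))
I = -log₂(6/23) = -log₂(0.2609)
I = 1.9386 bits


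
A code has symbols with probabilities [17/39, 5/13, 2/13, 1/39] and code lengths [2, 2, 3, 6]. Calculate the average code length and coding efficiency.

Average length L = Σ p_i × l_i = 2.2564 bits
Entropy H = 1.6034 bits
Efficiency η = H/L × 100% = 71.06%


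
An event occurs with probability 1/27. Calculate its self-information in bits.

Information content I(x) = -log₂(p(x))
I = -log₂(1/27) = -log₂(0.0370)
I = 4.7549 bits


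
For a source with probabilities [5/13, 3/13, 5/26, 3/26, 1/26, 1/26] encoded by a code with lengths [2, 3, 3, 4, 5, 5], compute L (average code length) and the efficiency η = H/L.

Average length L = Σ p_i × l_i = 2.8846 bits
Entropy H = 2.1968 bits
Efficiency η = H/L × 100% = 76.16%


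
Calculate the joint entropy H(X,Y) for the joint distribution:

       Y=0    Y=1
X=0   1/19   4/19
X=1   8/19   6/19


H(X,Y) = -Σ p(x,y) log₂ p(x,y)
  p(0,0)=1/19: -0.0526 × log₂(0.0526) = 0.2236
  p(0,1)=4/19: -0.2105 × log₂(0.2105) = 0.4732
  p(1,0)=8/19: -0.4211 × log₂(0.4211) = 0.5254
  p(1,1)=6/19: -0.3158 × log₂(0.3158) = 0.5251
H(X,Y) = 1.7474 bits


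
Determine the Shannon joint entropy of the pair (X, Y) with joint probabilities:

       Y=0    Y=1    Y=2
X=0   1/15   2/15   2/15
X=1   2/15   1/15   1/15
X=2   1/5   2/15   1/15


H(X,Y) = -Σ p(x,y) log₂ p(x,y)
  p(0,0)=1/15: -0.0667 × log₂(0.0667) = 0.2605
  p(0,1)=2/15: -0.1333 × log₂(0.1333) = 0.3876
  p(0,2)=2/15: -0.1333 × log₂(0.1333) = 0.3876
  p(1,0)=2/15: -0.1333 × log₂(0.1333) = 0.3876
  p(1,1)=1/15: -0.0667 × log₂(0.0667) = 0.2605
  p(1,2)=1/15: -0.0667 × log₂(0.0667) = 0.2605
  p(2,0)=1/5: -0.2000 × log₂(0.2000) = 0.4644
  p(2,1)=2/15: -0.1333 × log₂(0.1333) = 0.3876
  p(2,2)=1/15: -0.0667 × log₂(0.0667) = 0.2605
H(X,Y) = 3.0566 bits


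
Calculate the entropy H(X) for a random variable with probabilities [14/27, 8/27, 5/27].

H(X) = -Σ p(x) log₂ p(x)
  -14/27 × log₂(14/27) = 0.4913
  -8/27 × log₂(8/27) = 0.5200
  -5/27 × log₂(5/27) = 0.4505
H(X) = 1.4618 bits


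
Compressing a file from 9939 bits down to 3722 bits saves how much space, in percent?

Space savings = (1 - Compressed/Original) × 100%
= (1 - 3722/9939) × 100%
= 62.55%


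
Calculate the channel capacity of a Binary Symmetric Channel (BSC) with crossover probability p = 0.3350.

For BSC with error probability p:
C = 1 - H(p) where H(p) is binary entropy
H(0.3350) = -0.3350 × log₂(0.3350) - 0.6650 × log₂(0.6650)
H(p) = 0.9200
C = 1 - 0.9200 = 0.0800 bits/use


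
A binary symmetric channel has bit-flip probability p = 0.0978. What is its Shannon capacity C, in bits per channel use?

For BSC with error probability p:
C = 1 - H(p) where H(p) is binary entropy
H(0.0978) = -0.0978 × log₂(0.0978) - 0.9022 × log₂(0.9022)
H(p) = 0.4620
C = 1 - 0.4620 = 0.5380 bits/use


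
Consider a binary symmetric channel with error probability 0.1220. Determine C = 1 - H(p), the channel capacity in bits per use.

For BSC with error probability p:
C = 1 - H(p) where H(p) is binary entropy
H(0.1220) = -0.1220 × log₂(0.1220) - 0.8780 × log₂(0.8780)
H(p) = 0.5351
C = 1 - 0.5351 = 0.4649 bits/use


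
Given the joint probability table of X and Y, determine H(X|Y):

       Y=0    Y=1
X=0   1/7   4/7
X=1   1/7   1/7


H(X|Y) = Σ_y p(y) H(X|Y=y)
  p(Y=0) = 2/7, H(X|Y=0) = 1.0000
  p(Y=1) = 5/7, H(X|Y=1) = 0.7219
H(X|Y) = 0.2857×1.0000 + 0.7143×0.7219 = 0.8014 bits


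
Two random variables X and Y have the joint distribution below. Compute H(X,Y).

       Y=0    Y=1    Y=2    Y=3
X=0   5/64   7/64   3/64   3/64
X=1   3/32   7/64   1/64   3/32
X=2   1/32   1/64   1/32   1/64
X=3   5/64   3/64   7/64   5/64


H(X,Y) = -Σ p(x,y) log₂ p(x,y)
  p(0,0)=5/64: -0.0781 × log₂(0.0781) = 0.2873
  p(0,1)=7/64: -0.1094 × log₂(0.1094) = 0.3492
  p(0,2)=3/64: -0.0469 × log₂(0.0469) = 0.2070
  p(0,3)=3/64: -0.0469 × log₂(0.0469) = 0.2070
  p(1,0)=3/32: -0.0938 × log₂(0.0938) = 0.3202
  p(1,1)=7/64: -0.1094 × log₂(0.1094) = 0.3492
  p(1,2)=1/64: -0.0156 × log₂(0.0156) = 0.0938
  p(1,3)=3/32: -0.0938 × log₂(0.0938) = 0.3202
  p(2,0)=1/32: -0.0312 × log₂(0.0312) = 0.1562
  p(2,1)=1/64: -0.0156 × log₂(0.0156) = 0.0938
  p(2,2)=1/32: -0.0312 × log₂(0.0312) = 0.1562
  p(2,3)=1/64: -0.0156 × log₂(0.0156) = 0.0938
  p(3,0)=5/64: -0.0781 × log₂(0.0781) = 0.2873
  p(3,1)=3/64: -0.0469 × log₂(0.0469) = 0.2070
  p(3,2)=7/64: -0.1094 × log₂(0.1094) = 0.3492
  p(3,3)=5/64: -0.0781 × log₂(0.0781) = 0.2873
H(X,Y) = 3.7646 bits


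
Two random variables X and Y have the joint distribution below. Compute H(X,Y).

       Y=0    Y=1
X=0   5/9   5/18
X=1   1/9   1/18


H(X,Y) = -Σ p(x,y) log₂ p(x,y)
  p(0,0)=5/9: -0.5556 × log₂(0.5556) = 0.4711
  p(0,1)=5/18: -0.2778 × log₂(0.2778) = 0.5133
  p(1,0)=1/9: -0.1111 × log₂(0.1111) = 0.3522
  p(1,1)=1/18: -0.0556 × log₂(0.0556) = 0.2317
H(X,Y) = 1.5683 bits


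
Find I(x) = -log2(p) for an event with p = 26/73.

Information content I(x) = -log₂(p(x))
I = -log₂(26/73) = -log₂(0.3562)
I = 1.4894 bits


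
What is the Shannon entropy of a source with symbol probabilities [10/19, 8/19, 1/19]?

H(X) = -Σ p(x) log₂ p(x)
  -10/19 × log₂(10/19) = 0.4874
  -8/19 × log₂(8/19) = 0.5254
  -1/19 × log₂(1/19) = 0.2236
H(X) = 1.2364 bits


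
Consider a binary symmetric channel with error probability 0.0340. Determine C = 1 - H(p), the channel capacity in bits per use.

For BSC with error probability p:
C = 1 - H(p) where H(p) is binary entropy
H(0.0340) = -0.0340 × log₂(0.0340) - 0.9660 × log₂(0.9660)
H(p) = 0.2141
C = 1 - 0.2141 = 0.7859 bits/use


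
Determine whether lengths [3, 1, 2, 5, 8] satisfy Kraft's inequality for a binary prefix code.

Kraft inequality: Σ 2^(-l_i) ≤ 1 for prefix-free code
Calculating: 2^(-3) + 2^(-1) + 2^(-2) + 2^(-5) + 2^(-8)
= 0.125 + 0.5 + 0.25 + 0.03125 + 0.00390625
= 0.9102
Since 0.9102 ≤ 1, prefix-free code exists


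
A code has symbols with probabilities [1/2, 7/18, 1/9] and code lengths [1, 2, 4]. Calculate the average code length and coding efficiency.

Average length L = Σ p_i × l_i = 1.7222 bits
Entropy H = 1.3821 bits
Efficiency η = H/L × 100% = 80.25%


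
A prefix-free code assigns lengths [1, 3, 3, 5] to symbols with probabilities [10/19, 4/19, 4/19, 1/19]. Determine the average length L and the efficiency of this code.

Average length L = Σ p_i × l_i = 2.0526 bits
Entropy H = 1.6574 bits
Efficiency η = H/L × 100% = 80.75%


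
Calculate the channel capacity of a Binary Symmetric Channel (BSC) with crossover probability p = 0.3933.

For BSC with error probability p:
C = 1 - H(p) where H(p) is binary entropy
H(0.3933) = -0.3933 × log₂(0.3933) - 0.6067 × log₂(0.6067)
H(p) = 0.9669
C = 1 - 0.9669 = 0.0331 bits/use


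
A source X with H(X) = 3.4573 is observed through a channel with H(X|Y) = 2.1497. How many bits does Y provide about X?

I(X;Y) = H(X) - H(X|Y)
I(X;Y) = 3.4573 - 2.1497 = 1.3076 bits


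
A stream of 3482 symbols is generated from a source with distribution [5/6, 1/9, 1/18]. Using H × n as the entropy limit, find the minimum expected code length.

Entropy H = 0.8031 bits/symbol
Minimum bits = H × n = 0.8031 × 3482
= 2796.30 bits


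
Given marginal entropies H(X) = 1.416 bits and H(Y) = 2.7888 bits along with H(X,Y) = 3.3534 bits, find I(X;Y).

I(X;Y) = H(X) + H(Y) - H(X,Y)
I(X;Y) = 1.416 + 2.7888 - 3.3534 = 0.8514 bits


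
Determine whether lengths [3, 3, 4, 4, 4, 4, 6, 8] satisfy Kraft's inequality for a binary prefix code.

Kraft inequality: Σ 2^(-l_i) ≤ 1 for prefix-free code
Calculating: 2^(-3) + 2^(-3) + 2^(-4) + 2^(-4) + 2^(-4) + 2^(-4) + 2^(-6) + 2^(-8)
= 0.125 + 0.125 + 0.0625 + 0.0625 + 0.0625 + 0.0625 + 0.015625 + 0.00390625
= 0.5195
Since 0.5195 ≤ 1, prefix-free code exists


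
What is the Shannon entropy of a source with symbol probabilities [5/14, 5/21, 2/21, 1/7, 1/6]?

H(X) = -Σ p(x) log₂ p(x)
  -5/14 × log₂(5/14) = 0.5305
  -5/21 × log₂(5/21) = 0.4929
  -2/21 × log₂(2/21) = 0.3231
  -1/7 × log₂(1/7) = 0.4011
  -1/6 × log₂(1/6) = 0.4308
H(X) = 2.1784 bits


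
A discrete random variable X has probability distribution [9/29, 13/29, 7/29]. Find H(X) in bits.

H(X) = -Σ p(x) log₂ p(x)
  -9/29 × log₂(9/29) = 0.5239
  -13/29 × log₂(13/29) = 0.5189
  -7/29 × log₂(7/29) = 0.4950
H(X) = 1.5378 bits


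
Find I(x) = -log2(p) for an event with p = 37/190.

Information content I(x) = -log₂(p(x))
I = -log₂(37/190) = -log₂(0.1947)
I = 2.3604 bits


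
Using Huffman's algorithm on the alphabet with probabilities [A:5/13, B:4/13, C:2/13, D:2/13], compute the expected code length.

Huffman tree construction:
Combine smallest probabilities repeatedly
Resulting codes:
  A: 0 (length 1)
  B: 10 (length 2)
  C: 110 (length 3)
  D: 111 (length 3)
Average length = Σ p(s) × length(s) = 1.9231 bits


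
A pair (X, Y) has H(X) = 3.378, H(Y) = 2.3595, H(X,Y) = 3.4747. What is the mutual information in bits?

I(X;Y) = H(X) + H(Y) - H(X,Y)
I(X;Y) = 3.378 + 2.3595 - 3.4747 = 2.2628 bits


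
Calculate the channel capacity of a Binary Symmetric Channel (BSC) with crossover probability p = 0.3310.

For BSC with error probability p:
C = 1 - H(p) where H(p) is binary entropy
H(0.3310) = -0.3310 × log₂(0.3310) - 0.6690 × log₂(0.6690)
H(p) = 0.9159
C = 1 - 0.9159 = 0.0841 bits/use


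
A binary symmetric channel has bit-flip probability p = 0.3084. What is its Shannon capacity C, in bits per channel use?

For BSC with error probability p:
C = 1 - H(p) where H(p) is binary entropy
H(0.3084) = -0.3084 × log₂(0.3084) - 0.6916 × log₂(0.6916)
H(p) = 0.8913
C = 1 - 0.8913 = 0.1087 bits/use


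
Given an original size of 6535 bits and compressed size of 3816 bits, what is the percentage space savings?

Space savings = (1 - Compressed/Original) × 100%
= (1 - 3816/6535) × 100%
= 41.61%


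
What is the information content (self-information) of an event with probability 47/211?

Information content I(x) = -log₂(p(x))
I = -log₂(47/211) = -log₂(0.2227)
I = 2.1665 bits


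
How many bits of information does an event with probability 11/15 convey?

Information content I(x) = -log₂(p(x))
I = -log₂(11/15) = -log₂(0.7333)
I = 0.4475 bits


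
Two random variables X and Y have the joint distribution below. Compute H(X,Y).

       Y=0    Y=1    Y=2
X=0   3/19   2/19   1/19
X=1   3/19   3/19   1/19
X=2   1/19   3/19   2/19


H(X,Y) = -Σ p(x,y) log₂ p(x,y)
  p(0,0)=3/19: -0.1579 × log₂(0.1579) = 0.4205
  p(0,1)=2/19: -0.1053 × log₂(0.1053) = 0.3419
  p(0,2)=1/19: -0.0526 × log₂(0.0526) = 0.2236
  p(1,0)=3/19: -0.1579 × log₂(0.1579) = 0.4205
  p(1,1)=3/19: -0.1579 × log₂(0.1579) = 0.4205
  p(1,2)=1/19: -0.0526 × log₂(0.0526) = 0.2236
  p(2,0)=1/19: -0.0526 × log₂(0.0526) = 0.2236
  p(2,1)=3/19: -0.1579 × log₂(0.1579) = 0.4205
  p(2,2)=2/19: -0.1053 × log₂(0.1053) = 0.3419
H(X,Y) = 3.0364 bits


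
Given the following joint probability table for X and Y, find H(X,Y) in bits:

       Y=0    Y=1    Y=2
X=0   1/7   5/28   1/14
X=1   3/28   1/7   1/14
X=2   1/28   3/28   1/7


H(X,Y) = -Σ p(x,y) log₂ p(x,y)
  p(0,0)=1/7: -0.1429 × log₂(0.1429) = 0.4011
  p(0,1)=5/28: -0.1786 × log₂(0.1786) = 0.4438
  p(0,2)=1/14: -0.0714 × log₂(0.0714) = 0.2720
  p(1,0)=3/28: -0.1071 × log₂(0.1071) = 0.3453
  p(1,1)=1/7: -0.1429 × log₂(0.1429) = 0.4011
  p(1,2)=1/14: -0.0714 × log₂(0.0714) = 0.2720
  p(2,0)=1/28: -0.0357 × log₂(0.0357) = 0.1717
  p(2,1)=3/28: -0.1071 × log₂(0.1071) = 0.3453
  p(2,2)=1/7: -0.1429 × log₂(0.1429) = 0.4011
H(X,Y) = 3.0531 bits


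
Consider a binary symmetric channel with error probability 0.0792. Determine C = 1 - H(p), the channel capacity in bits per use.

For BSC with error probability p:
C = 1 - H(p) where H(p) is binary entropy
H(0.0792) = -0.0792 × log₂(0.0792) - 0.9208 × log₂(0.9208)
H(p) = 0.3994
C = 1 - 0.3994 = 0.6006 bits/use


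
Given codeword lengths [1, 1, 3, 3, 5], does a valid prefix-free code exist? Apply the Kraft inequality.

Kraft inequality: Σ 2^(-l_i) ≤ 1 for prefix-free code
Calculating: 2^(-1) + 2^(-1) + 2^(-3) + 2^(-3) + 2^(-5)
= 0.5 + 0.5 + 0.125 + 0.125 + 0.03125
= 1.2812
Since 1.2812 > 1, prefix-free code does not exist


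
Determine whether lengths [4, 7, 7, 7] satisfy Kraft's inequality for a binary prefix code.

Kraft inequality: Σ 2^(-l_i) ≤ 1 for prefix-free code
Calculating: 2^(-4) + 2^(-7) + 2^(-7) + 2^(-7)
= 0.0625 + 0.0078125 + 0.0078125 + 0.0078125
= 0.0859
Since 0.0859 ≤ 1, prefix-free code exists


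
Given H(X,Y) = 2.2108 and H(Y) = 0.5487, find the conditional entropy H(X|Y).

Chain rule: H(X,Y) = H(X|Y) + H(Y)
H(X|Y) = H(X,Y) - H(Y) = 2.2108 - 0.5487 = 1.6621 bits


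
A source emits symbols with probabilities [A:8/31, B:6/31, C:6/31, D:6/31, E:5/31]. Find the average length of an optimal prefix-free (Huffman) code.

Huffman tree construction:
Combine smallest probabilities repeatedly
Resulting codes:
  A: 10 (length 2)
  B: 111 (length 3)
  C: 00 (length 2)
  D: 01 (length 2)
  E: 110 (length 3)
Average length = Σ p(s) × length(s) = 2.3548 bits


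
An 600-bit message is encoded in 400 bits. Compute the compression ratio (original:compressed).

Compression ratio = Original / Compressed
= 600 / 400 = 1.50:1


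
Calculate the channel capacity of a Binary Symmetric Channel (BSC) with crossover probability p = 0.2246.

For BSC with error probability p:
C = 1 - H(p) where H(p) is binary entropy
H(0.2246) = -0.2246 × log₂(0.2246) - 0.7754 × log₂(0.7754)
H(p) = 0.7685
C = 1 - 0.7685 = 0.2315 bits/use


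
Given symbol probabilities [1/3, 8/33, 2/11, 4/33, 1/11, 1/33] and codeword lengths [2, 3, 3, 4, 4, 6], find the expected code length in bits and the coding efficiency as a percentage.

Average length L = Σ p_i × l_i = 2.9697 bits
Entropy H = 2.3075 bits
Efficiency η = H/L × 100% = 77.70%


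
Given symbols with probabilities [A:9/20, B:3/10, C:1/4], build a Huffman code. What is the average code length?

Huffman tree construction:
Combine smallest probabilities repeatedly
Resulting codes:
  A: 0 (length 1)
  B: 11 (length 2)
  C: 10 (length 2)
Average length = Σ p(s) × length(s) = 1.5500 bits


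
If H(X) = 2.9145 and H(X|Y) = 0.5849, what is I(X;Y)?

I(X;Y) = H(X) - H(X|Y)
I(X;Y) = 2.9145 - 0.5849 = 2.3296 bits


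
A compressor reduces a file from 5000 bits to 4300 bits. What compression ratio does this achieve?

Compression ratio = Original / Compressed
= 5000 / 4300 = 1.16:1


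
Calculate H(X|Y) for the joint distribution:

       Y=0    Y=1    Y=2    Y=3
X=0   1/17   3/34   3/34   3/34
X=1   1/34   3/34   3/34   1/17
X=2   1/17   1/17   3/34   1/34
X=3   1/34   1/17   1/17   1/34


H(X|Y) = Σ_y p(y) H(X|Y=y)
  p(Y=0) = 3/17, H(X|Y=0) = 1.9183
  p(Y=1) = 5/17, H(X|Y=1) = 1.9710
  p(Y=2) = 11/34, H(X|Y=2) = 1.9808
  p(Y=3) = 7/34, H(X|Y=3) = 1.8424
H(X|Y) = 0.1765×1.9183 + 0.2941×1.9710 + 0.3235×1.9808 + 0.2059×1.8424 = 1.9384 bits


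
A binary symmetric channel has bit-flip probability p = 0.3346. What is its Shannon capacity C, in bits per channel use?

For BSC with error probability p:
C = 1 - H(p) where H(p) is binary entropy
H(0.3346) = -0.3346 × log₂(0.3346) - 0.6654 × log₂(0.6654)
H(p) = 0.9196
C = 1 - 0.9196 = 0.0804 bits/use


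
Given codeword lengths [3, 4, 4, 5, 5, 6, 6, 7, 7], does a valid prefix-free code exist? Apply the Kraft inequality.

Kraft inequality: Σ 2^(-l_i) ≤ 1 for prefix-free code
Calculating: 2^(-3) + 2^(-4) + 2^(-4) + 2^(-5) + 2^(-5) + 2^(-6) + 2^(-6) + 2^(-7) + 2^(-7)
= 0.125 + 0.0625 + 0.0625 + 0.03125 + 0.03125 + 0.015625 + 0.015625 + 0.0078125 + 0.0078125
= 0.3594
Since 0.3594 ≤ 1, prefix-free code exists


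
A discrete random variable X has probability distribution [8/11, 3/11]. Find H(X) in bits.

H(X) = -Σ p(x) log₂ p(x)
  -8/11 × log₂(8/11) = 0.3341
  -3/11 × log₂(3/11) = 0.5112
H(X) = 0.8454 bits


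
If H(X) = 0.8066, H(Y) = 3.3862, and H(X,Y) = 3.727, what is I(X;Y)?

I(X;Y) = H(X) + H(Y) - H(X,Y)
I(X;Y) = 0.8066 + 3.3862 - 3.727 = 0.4658 bits


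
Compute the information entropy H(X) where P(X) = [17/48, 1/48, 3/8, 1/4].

H(X) = -Σ p(x) log₂ p(x)
  -17/48 × log₂(17/48) = 0.5304
  -1/48 × log₂(1/48) = 0.1164
  -3/8 × log₂(3/8) = 0.5306
  -1/4 × log₂(1/4) = 0.5000
H(X) = 1.6774 bits


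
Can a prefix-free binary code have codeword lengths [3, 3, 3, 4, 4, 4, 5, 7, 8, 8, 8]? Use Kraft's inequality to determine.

Kraft inequality: Σ 2^(-l_i) ≤ 1 for prefix-free code
Calculating: 2^(-3) + 2^(-3) + 2^(-3) + 2^(-4) + 2^(-4) + 2^(-4) + 2^(-5) + 2^(-7) + 2^(-8) + 2^(-8) + 2^(-8)
= 0.125 + 0.125 + 0.125 + 0.0625 + 0.0625 + 0.0625 + 0.03125 + 0.0078125 + 0.00390625 + 0.00390625 + 0.00390625
= 0.6133
Since 0.6133 ≤ 1, prefix-free code exists


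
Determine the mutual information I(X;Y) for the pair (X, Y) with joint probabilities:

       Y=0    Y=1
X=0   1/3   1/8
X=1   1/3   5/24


H(X) = 0.9950, H(Y) = 0.9183, H(X,Y) = 1.9031
I(X;Y) = H(X) + H(Y) - H(X,Y) = 0.0102 bits


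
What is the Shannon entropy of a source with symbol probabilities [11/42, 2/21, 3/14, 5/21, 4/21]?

H(X) = -Σ p(x) log₂ p(x)
  -11/42 × log₂(11/42) = 0.5062
  -2/21 × log₂(2/21) = 0.3231
  -3/14 × log₂(3/14) = 0.4762
  -5/21 × log₂(5/21) = 0.4929
  -4/21 × log₂(4/21) = 0.4557
H(X) = 2.2542 bits


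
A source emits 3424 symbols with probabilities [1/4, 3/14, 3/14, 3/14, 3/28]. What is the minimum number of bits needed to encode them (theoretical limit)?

Entropy H = 2.2739 bits/symbol
Minimum bits = H × n = 2.2739 × 3424
= 7785.96 bits


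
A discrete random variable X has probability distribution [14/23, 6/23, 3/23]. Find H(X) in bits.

H(X) = -Σ p(x) log₂ p(x)
  -14/23 × log₂(14/23) = 0.4360
  -6/23 × log₂(6/23) = 0.5057
  -3/23 × log₂(3/23) = 0.3833
H(X) = 1.3250 bits


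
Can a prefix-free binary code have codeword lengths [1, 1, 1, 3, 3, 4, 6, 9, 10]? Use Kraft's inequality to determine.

Kraft inequality: Σ 2^(-l_i) ≤ 1 for prefix-free code
Calculating: 2^(-1) + 2^(-1) + 2^(-1) + 2^(-3) + 2^(-3) + 2^(-4) + 2^(-6) + 2^(-9) + 2^(-10)
= 0.5 + 0.5 + 0.5 + 0.125 + 0.125 + 0.0625 + 0.015625 + 0.001953125 + 0.0009765625
= 1.8311
Since 1.8311 > 1, prefix-free code does not exist


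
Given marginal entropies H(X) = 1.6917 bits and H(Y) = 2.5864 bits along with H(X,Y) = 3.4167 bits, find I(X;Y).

I(X;Y) = H(X) + H(Y) - H(X,Y)
I(X;Y) = 1.6917 + 2.5864 - 3.4167 = 0.8614 bits


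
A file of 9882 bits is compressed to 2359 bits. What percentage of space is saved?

Space savings = (1 - Compressed/Original) × 100%
= (1 - 2359/9882) × 100%
= 76.13%


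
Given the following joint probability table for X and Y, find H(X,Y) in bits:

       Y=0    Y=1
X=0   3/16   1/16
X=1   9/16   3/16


H(X,Y) = -Σ p(x,y) log₂ p(x,y)
  p(0,0)=3/16: -0.1875 × log₂(0.1875) = 0.4528
  p(0,1)=1/16: -0.0625 × log₂(0.0625) = 0.2500
  p(1,0)=9/16: -0.5625 × log₂(0.5625) = 0.4669
  p(1,1)=3/16: -0.1875 × log₂(0.1875) = 0.4528
H(X,Y) = 1.6226 bits


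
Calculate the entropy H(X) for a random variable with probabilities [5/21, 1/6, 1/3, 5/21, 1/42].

H(X) = -Σ p(x) log₂ p(x)
  -5/21 × log₂(5/21) = 0.4929
  -1/6 × log₂(1/6) = 0.4308
  -1/3 × log₂(1/3) = 0.5283
  -5/21 × log₂(5/21) = 0.4929
  -1/42 × log₂(1/42) = 0.1284
H(X) = 2.0734 bits


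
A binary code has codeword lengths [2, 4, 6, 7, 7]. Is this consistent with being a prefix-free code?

Kraft inequality: Σ 2^(-l_i) ≤ 1 for prefix-free code
Calculating: 2^(-2) + 2^(-4) + 2^(-6) + 2^(-7) + 2^(-7)
= 0.25 + 0.0625 + 0.015625 + 0.0078125 + 0.0078125
= 0.3438
Since 0.3438 ≤ 1, prefix-free code exists


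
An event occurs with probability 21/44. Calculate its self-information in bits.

Information content I(x) = -log₂(p(x))
I = -log₂(21/44) = -log₂(0.4773)
I = 1.0671 bits


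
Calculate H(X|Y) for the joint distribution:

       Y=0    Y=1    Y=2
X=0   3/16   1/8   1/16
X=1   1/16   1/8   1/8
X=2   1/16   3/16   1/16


H(X|Y) = Σ_y p(y) H(X|Y=y)
  p(Y=0) = 5/16, H(X|Y=0) = 1.3710
  p(Y=1) = 7/16, H(X|Y=1) = 1.5567
  p(Y=2) = 1/4, H(X|Y=2) = 1.5000
H(X|Y) = 0.3125×1.3710 + 0.4375×1.5567 + 0.2500×1.5000 = 1.4845 bits


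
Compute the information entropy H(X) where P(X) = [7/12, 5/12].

H(X) = -Σ p(x) log₂ p(x)
  -7/12 × log₂(7/12) = 0.4536
  -5/12 × log₂(5/12) = 0.5263
H(X) = 0.9799 bits


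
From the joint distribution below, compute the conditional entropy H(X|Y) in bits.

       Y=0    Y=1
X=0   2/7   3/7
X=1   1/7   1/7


H(X|Y) = Σ_y p(y) H(X|Y=y)
  p(Y=0) = 3/7, H(X|Y=0) = 0.9183
  p(Y=1) = 4/7, H(X|Y=1) = 0.8113
H(X|Y) = 0.4286×0.9183 + 0.5714×0.8113 = 0.8571 bits


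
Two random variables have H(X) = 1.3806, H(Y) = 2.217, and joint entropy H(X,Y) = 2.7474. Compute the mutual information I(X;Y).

I(X;Y) = H(X) + H(Y) - H(X,Y)
I(X;Y) = 1.3806 + 2.217 - 2.7474 = 0.8502 bits


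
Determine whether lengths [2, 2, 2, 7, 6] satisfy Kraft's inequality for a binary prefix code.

Kraft inequality: Σ 2^(-l_i) ≤ 1 for prefix-free code
Calculating: 2^(-2) + 2^(-2) + 2^(-2) + 2^(-7) + 2^(-6)
= 0.25 + 0.25 + 0.25 + 0.0078125 + 0.015625
= 0.7734
Since 0.7734 ≤ 1, prefix-free code exists


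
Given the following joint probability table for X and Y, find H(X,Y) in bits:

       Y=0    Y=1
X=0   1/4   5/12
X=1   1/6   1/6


H(X,Y) = -Σ p(x,y) log₂ p(x,y)
  p(0,0)=1/4: -0.2500 × log₂(0.2500) = 0.5000
  p(0,1)=5/12: -0.4167 × log₂(0.4167) = 0.5263
  p(1,0)=1/6: -0.1667 × log₂(0.1667) = 0.4308
  p(1,1)=1/6: -0.1667 × log₂(0.1667) = 0.4308
H(X,Y) = 1.8879 bits


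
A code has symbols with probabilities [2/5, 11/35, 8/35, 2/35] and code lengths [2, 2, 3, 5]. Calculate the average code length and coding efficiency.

Average length L = Σ p_i × l_i = 2.4000 bits
Entropy H = 1.7762 bits
Efficiency η = H/L × 100% = 74.01%


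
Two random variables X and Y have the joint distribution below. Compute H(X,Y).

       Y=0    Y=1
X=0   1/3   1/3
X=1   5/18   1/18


H(X,Y) = -Σ p(x,y) log₂ p(x,y)
  p(0,0)=1/3: -0.3333 × log₂(0.3333) = 0.5283
  p(0,1)=1/3: -0.3333 × log₂(0.3333) = 0.5283
  p(1,0)=5/18: -0.2778 × log₂(0.2778) = 0.5133
  p(1,1)=1/18: -0.0556 × log₂(0.0556) = 0.2317
H(X,Y) = 1.8016 bits


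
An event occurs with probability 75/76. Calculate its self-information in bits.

Information content I(x) = -log₂(p(x))
I = -log₂(75/76) = -log₂(0.9868)
I = 0.0191 bits


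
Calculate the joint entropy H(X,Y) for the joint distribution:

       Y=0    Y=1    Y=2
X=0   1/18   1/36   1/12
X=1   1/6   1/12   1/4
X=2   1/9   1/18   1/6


H(X,Y) = -Σ p(x,y) log₂ p(x,y)
  p(0,0)=1/18: -0.0556 × log₂(0.0556) = 0.2317
  p(0,1)=1/36: -0.0278 × log₂(0.0278) = 0.1436
  p(0,2)=1/12: -0.0833 × log₂(0.0833) = 0.2987
  p(1,0)=1/6: -0.1667 × log₂(0.1667) = 0.4308
  p(1,1)=1/12: -0.0833 × log₂(0.0833) = 0.2987
  p(1,2)=1/4: -0.2500 × log₂(0.2500) = 0.5000
  p(2,0)=1/9: -0.1111 × log₂(0.1111) = 0.3522
  p(2,1)=1/18: -0.0556 × log₂(0.0556) = 0.2317
  p(2,2)=1/6: -0.1667 × log₂(0.1667) = 0.4308
H(X,Y) = 2.9183 bits


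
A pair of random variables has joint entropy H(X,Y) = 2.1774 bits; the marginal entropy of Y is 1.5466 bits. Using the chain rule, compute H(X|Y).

Chain rule: H(X,Y) = H(X|Y) + H(Y)
H(X|Y) = H(X,Y) - H(Y) = 2.1774 - 1.5466 = 0.6308 bits


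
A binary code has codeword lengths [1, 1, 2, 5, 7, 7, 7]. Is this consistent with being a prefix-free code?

Kraft inequality: Σ 2^(-l_i) ≤ 1 for prefix-free code
Calculating: 2^(-1) + 2^(-1) + 2^(-2) + 2^(-5) + 2^(-7) + 2^(-7) + 2^(-7)
= 0.5 + 0.5 + 0.25 + 0.03125 + 0.0078125 + 0.0078125 + 0.0078125
= 1.3047
Since 1.3047 > 1, prefix-free code does not exist


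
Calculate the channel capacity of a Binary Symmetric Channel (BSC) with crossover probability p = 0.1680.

For BSC with error probability p:
C = 1 - H(p) where H(p) is binary entropy
H(0.1680) = -0.1680 × log₂(0.1680) - 0.8320 × log₂(0.8320)
H(p) = 0.6531
C = 1 - 0.6531 = 0.3469 bits/use


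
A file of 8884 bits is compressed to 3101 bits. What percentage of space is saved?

Space savings = (1 - Compressed/Original) × 100%
= (1 - 3101/8884) × 100%
= 65.09%


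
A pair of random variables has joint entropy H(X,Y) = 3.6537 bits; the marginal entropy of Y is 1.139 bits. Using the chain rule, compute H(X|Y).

Chain rule: H(X,Y) = H(X|Y) + H(Y)
H(X|Y) = H(X,Y) - H(Y) = 3.6537 - 1.139 = 2.5147 bits


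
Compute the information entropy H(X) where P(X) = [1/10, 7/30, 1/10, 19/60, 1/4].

H(X) = -Σ p(x) log₂ p(x)
  -1/10 × log₂(1/10) = 0.3322
  -7/30 × log₂(7/30) = 0.4899
  -1/10 × log₂(1/10) = 0.3322
  -19/60 × log₂(19/60) = 0.5253
  -1/4 × log₂(1/4) = 0.5000
H(X) = 2.1796 bits


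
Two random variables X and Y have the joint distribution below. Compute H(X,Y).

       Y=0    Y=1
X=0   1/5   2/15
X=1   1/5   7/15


H(X,Y) = -Σ p(x,y) log₂ p(x,y)
  p(0,0)=1/5: -0.2000 × log₂(0.2000) = 0.4644
  p(0,1)=2/15: -0.1333 × log₂(0.1333) = 0.3876
  p(1,0)=1/5: -0.2000 × log₂(0.2000) = 0.4644
  p(1,1)=7/15: -0.4667 × log₂(0.4667) = 0.5131
H(X,Y) = 1.8295 bits


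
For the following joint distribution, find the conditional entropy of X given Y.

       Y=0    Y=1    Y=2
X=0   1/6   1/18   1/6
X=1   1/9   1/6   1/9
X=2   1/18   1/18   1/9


H(X|Y) = Σ_y p(y) H(X|Y=y)
  p(Y=0) = 1/3, H(X|Y=0) = 1.4591
  p(Y=1) = 5/18, H(X|Y=1) = 1.3710
  p(Y=2) = 7/18, H(X|Y=2) = 1.5567
H(X|Y) = 0.3333×1.4591 + 0.2778×1.3710 + 0.3889×1.5567 = 1.4726 bits


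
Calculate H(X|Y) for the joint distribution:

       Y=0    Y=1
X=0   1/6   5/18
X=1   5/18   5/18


H(X|Y) = Σ_y p(y) H(X|Y=y)
  p(Y=0) = 4/9, H(X|Y=0) = 0.9544
  p(Y=1) = 5/9, H(X|Y=1) = 1.0000
H(X|Y) = 0.4444×0.9544 + 0.5556×1.0000 = 0.9797 bits


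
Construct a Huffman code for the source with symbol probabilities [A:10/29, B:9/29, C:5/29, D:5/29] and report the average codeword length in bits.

Huffman tree construction:
Combine smallest probabilities repeatedly
Resulting codes:
  A: 11 (length 2)
  B: 10 (length 2)
  C: 00 (length 2)
  D: 01 (length 2)
Average length = Σ p(s) × length(s) = 2.0000 bits


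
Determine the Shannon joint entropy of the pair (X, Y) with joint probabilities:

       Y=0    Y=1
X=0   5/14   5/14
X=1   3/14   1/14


H(X,Y) = -Σ p(x,y) log₂ p(x,y)
  p(0,0)=5/14: -0.3571 × log₂(0.3571) = 0.5305
  p(0,1)=5/14: -0.3571 × log₂(0.3571) = 0.5305
  p(1,0)=3/14: -0.2143 × log₂(0.2143) = 0.4762
  p(1,1)=1/14: -0.0714 × log₂(0.0714) = 0.2720
H(X,Y) = 1.8092 bits


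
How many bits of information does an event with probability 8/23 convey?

Information content I(x) = -log₂(p(x))
I = -log₂(8/23) = -log₂(0.3478)
I = 1.5236 bits


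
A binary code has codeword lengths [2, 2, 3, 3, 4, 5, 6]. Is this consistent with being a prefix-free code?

Kraft inequality: Σ 2^(-l_i) ≤ 1 for prefix-free code
Calculating: 2^(-2) + 2^(-2) + 2^(-3) + 2^(-3) + 2^(-4) + 2^(-5) + 2^(-6)
= 0.25 + 0.25 + 0.125 + 0.125 + 0.0625 + 0.03125 + 0.015625
= 0.8594
Since 0.8594 ≤ 1, prefix-free code exists


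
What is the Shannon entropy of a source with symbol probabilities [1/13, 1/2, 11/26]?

H(X) = -Σ p(x) log₂ p(x)
  -1/13 × log₂(1/13) = 0.2846
  -1/2 × log₂(1/2) = 0.5000
  -11/26 × log₂(11/26) = 0.5250
H(X) = 1.3097 bits


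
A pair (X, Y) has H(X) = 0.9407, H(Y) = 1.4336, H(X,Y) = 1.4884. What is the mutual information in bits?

I(X;Y) = H(X) + H(Y) - H(X,Y)
I(X;Y) = 0.9407 + 1.4336 - 1.4884 = 0.8859 bits


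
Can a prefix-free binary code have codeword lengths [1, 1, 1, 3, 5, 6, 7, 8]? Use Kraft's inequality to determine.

Kraft inequality: Σ 2^(-l_i) ≤ 1 for prefix-free code
Calculating: 2^(-1) + 2^(-1) + 2^(-1) + 2^(-3) + 2^(-5) + 2^(-6) + 2^(-7) + 2^(-8)
= 0.5 + 0.5 + 0.5 + 0.125 + 0.03125 + 0.015625 + 0.0078125 + 0.00390625
= 1.6836
Since 1.6836 > 1, prefix-free code does not exist


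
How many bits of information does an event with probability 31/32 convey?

Information content I(x) = -log₂(p(x))
I = -log₂(31/32) = -log₂(0.9688)
I = 0.0458 bits


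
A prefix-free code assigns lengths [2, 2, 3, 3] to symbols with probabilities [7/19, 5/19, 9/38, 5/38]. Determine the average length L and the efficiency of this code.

Average length L = Σ p_i × l_i = 2.3684 bits
Entropy H = 1.9147 bits
Efficiency η = H/L × 100% = 80.84%


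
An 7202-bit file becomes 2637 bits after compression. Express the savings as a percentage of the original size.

Space savings = (1 - Compressed/Original) × 100%
= (1 - 2637/7202) × 100%
= 63.39%


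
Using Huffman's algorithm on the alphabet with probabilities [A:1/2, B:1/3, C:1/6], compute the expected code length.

Huffman tree construction:
Combine smallest probabilities repeatedly
Resulting codes:
  A: 0 (length 1)
  B: 11 (length 2)
  C: 10 (length 2)
Average length = Σ p(s) × length(s) = 1.5000 bits


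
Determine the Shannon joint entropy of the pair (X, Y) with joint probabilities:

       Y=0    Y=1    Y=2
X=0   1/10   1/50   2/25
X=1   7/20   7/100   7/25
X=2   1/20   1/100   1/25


H(X,Y) = -Σ p(x,y) log₂ p(x,y)
  p(0,0)=1/10: -0.1000 × log₂(0.1000) = 0.3322
  p(0,1)=1/50: -0.0200 × log₂(0.0200) = 0.1129
  p(0,2)=2/25: -0.0800 × log₂(0.0800) = 0.2915
  p(1,0)=7/20: -0.3500 × log₂(0.3500) = 0.5301
  p(1,1)=7/100: -0.0700 × log₂(0.0700) = 0.2686
  p(1,2)=7/25: -0.2800 × log₂(0.2800) = 0.5142
  p(2,0)=1/20: -0.0500 × log₂(0.0500) = 0.2161
  p(2,1)=1/100: -0.0100 × log₂(0.0100) = 0.0664
  p(2,2)=1/25: -0.0400 × log₂(0.0400) = 0.1858
H(X,Y) = 2.5177 bits
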